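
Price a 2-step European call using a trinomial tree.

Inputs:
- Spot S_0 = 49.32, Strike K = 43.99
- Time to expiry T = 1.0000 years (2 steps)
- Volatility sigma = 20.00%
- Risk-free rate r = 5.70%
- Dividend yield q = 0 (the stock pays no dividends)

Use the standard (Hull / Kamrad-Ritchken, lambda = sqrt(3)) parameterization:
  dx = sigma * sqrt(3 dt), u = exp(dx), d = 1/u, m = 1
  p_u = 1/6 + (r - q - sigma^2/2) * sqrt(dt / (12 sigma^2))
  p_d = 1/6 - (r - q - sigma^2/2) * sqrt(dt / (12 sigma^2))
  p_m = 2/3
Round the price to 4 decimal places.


Answer: Price = V(0,0) = 8.8410

Derivation:
dt = T/N = 0.500000; dx = sigma*sqrt(3*dt) = 0.244949
u = exp(dx) = 1.277556; d = 1/u = 0.782744
p_u = 0.204430, p_m = 0.666667, p_d = 0.128904
Discount per step: exp(-r*dt) = 0.971902
Stock lattice S(k, j) with j the centered position index:
  k=0: S(0,+0) = 49.3200
  k=1: S(1,-1) = 38.6050; S(1,+0) = 49.3200; S(1,+1) = 63.0091
  k=2: S(2,-2) = 30.2178; S(2,-1) = 38.6050; S(2,+0) = 49.3200; S(2,+1) = 63.0091; S(2,+2) = 80.4976
Terminal payoffs V(N, j) = max(S_T - K, 0):
  V(2,-2) = 0.000000; V(2,-1) = 0.000000; V(2,+0) = 5.330000; V(2,+1) = 19.019068; V(2,+2) = 36.507621
Backward induction: V(k, j) = exp(-r*dt) * [p_u * V(k+1, j+1) + p_m * V(k+1, j) + p_d * V(k+1, j-1)]
  V(1,-1) = exp(-r*dt) * [p_u*5.330000 + p_m*0.000000 + p_d*0.000000] = 1.058994
  V(1,+0) = exp(-r*dt) * [p_u*19.019068 + p_m*5.330000 + p_d*0.000000] = 7.232308
  V(1,+1) = exp(-r*dt) * [p_u*36.507621 + p_m*19.019068 + p_d*5.330000] = 20.244409
  V(0,+0) = exp(-r*dt) * [p_u*20.244409 + p_m*7.232308 + p_d*1.058994] = 8.841011


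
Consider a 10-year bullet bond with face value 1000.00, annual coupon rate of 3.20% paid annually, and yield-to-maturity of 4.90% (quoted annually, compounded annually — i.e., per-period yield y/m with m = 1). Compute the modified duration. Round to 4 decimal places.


Answer: Modified duration = 8.1987

Derivation:
Coupon per period c = face * coupon_rate / m = 32.000000
Periods per year m = 1; per-period yield y/m = 0.049000
Number of cashflows N = 10
Cashflows (t years, CF_t, discount factor 1/(1+y/m)^(m*t), PV):
  t = 1.0000: CF_t = 32.000000, DF = 0.953289, PV = 30.505243
  t = 2.0000: CF_t = 32.000000, DF = 0.908760, PV = 29.080308
  t = 3.0000: CF_t = 32.000000, DF = 0.866310, PV = 27.721933
  t = 4.0000: CF_t = 32.000000, DF = 0.825844, PV = 26.427010
  t = 5.0000: CF_t = 32.000000, DF = 0.787268, PV = 25.192574
  t = 6.0000: CF_t = 32.000000, DF = 0.750494, PV = 24.015800
  t = 7.0000: CF_t = 32.000000, DF = 0.715437, PV = 22.893994
  t = 8.0000: CF_t = 32.000000, DF = 0.682018, PV = 21.824589
  t = 9.0000: CF_t = 32.000000, DF = 0.650161, PV = 20.805137
  t = 10.0000: CF_t = 1032.000000, DF = 0.619791, PV = 639.624095
Price P = sum_t PV_t = 868.090682
First compute Macaulay numerator sum_t t * PV_t:
  t * PV_t at t = 1.0000: 30.505243
  t * PV_t at t = 2.0000: 58.160616
  t * PV_t at t = 3.0000: 83.165800
  t * PV_t at t = 4.0000: 105.708039
  t * PV_t at t = 5.0000: 125.962868
  t * PV_t at t = 6.0000: 144.094797
  t * PV_t at t = 7.0000: 160.257957
  t * PV_t at t = 8.0000: 174.596712
  t * PV_t at t = 9.0000: 187.246235
  t * PV_t at t = 10.0000: 6396.240948
Macaulay duration D = 7465.939215 / 868.090682 = 8.600414
Modified duration = D / (1 + y/m) = 8.600414 / (1 + 0.049000) = 8.198679


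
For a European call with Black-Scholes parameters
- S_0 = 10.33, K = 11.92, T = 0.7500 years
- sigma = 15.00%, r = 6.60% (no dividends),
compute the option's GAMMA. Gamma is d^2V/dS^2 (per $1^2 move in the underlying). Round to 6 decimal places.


Answer: Gamma = 0.239727

Derivation:
d1 = -0.6560845146; d2 = -0.7859883252
phi(d1) = 0.3216915929; exp(-qT) = 1.0000000000; exp(-rT) = 0.9517051581
Gamma = exp(-qT) * phi(d1) / (S * sigma * sqrt(T)) = 1.0000000000 * 0.3216915929 / (10.3300 * 0.1500 * 0.8660254038) = 0.239727


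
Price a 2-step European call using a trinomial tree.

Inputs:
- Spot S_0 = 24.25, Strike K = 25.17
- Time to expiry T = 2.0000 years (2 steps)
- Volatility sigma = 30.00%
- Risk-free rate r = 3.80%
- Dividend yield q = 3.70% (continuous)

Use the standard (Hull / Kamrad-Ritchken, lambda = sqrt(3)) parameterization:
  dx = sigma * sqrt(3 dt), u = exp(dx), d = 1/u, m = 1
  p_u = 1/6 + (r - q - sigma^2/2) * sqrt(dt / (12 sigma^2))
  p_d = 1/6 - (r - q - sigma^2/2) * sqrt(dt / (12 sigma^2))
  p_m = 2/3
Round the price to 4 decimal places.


Answer: Price = V(0,0) = 3.0188

Derivation:
dt = T/N = 1.000000; dx = sigma*sqrt(3*dt) = 0.519615
u = exp(dx) = 1.681381; d = 1/u = 0.594749
p_u = 0.124328, p_m = 0.666667, p_d = 0.209006
Discount per step: exp(-r*dt) = 0.962713
Stock lattice S(k, j) with j the centered position index:
  k=0: S(0,+0) = 24.2500
  k=1: S(1,-1) = 14.4227; S(1,+0) = 24.2500; S(1,+1) = 40.7735
  k=2: S(2,-2) = 8.5779; S(2,-1) = 14.4227; S(2,+0) = 24.2500; S(2,+1) = 40.7735; S(2,+2) = 68.5557
Terminal payoffs V(N, j) = max(S_T - K, 0):
  V(2,-2) = 0.000000; V(2,-1) = 0.000000; V(2,+0) = 0.000000; V(2,+1) = 15.603480; V(2,+2) = 43.385738
Backward induction: V(k, j) = exp(-r*dt) * [p_u * V(k+1, j+1) + p_m * V(k+1, j) + p_d * V(k+1, j-1)]
  V(1,-1) = exp(-r*dt) * [p_u*0.000000 + p_m*0.000000 + p_d*0.000000] = 0.000000
  V(1,+0) = exp(-r*dt) * [p_u*15.603480 + p_m*0.000000 + p_d*0.000000] = 1.867609
  V(1,+1) = exp(-r*dt) * [p_u*43.385738 + p_m*15.603480 + p_d*0.000000] = 15.207366
  V(0,+0) = exp(-r*dt) * [p_u*15.207366 + p_m*1.867609 + p_d*0.000000] = 3.018845


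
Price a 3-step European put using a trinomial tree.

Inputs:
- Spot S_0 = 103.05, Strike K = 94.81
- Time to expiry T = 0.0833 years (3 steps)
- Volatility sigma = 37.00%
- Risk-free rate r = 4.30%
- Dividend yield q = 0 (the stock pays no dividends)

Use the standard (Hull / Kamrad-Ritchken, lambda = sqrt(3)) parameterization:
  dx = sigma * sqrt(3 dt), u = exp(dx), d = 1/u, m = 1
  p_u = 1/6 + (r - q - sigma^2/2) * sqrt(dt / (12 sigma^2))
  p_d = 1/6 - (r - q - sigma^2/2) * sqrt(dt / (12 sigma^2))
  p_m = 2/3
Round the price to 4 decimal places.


dt = T/N = 0.027767; dx = sigma*sqrt(3*dt) = 0.106788
u = exp(dx) = 1.112699; d = 1/u = 0.898716
p_u = 0.163358, p_m = 0.666667, p_d = 0.169975
Discount per step: exp(-r*dt) = 0.998807
Stock lattice S(k, j) with j the centered position index:
  k=0: S(0,+0) = 103.0500
  k=1: S(1,-1) = 92.6127; S(1,+0) = 103.0500; S(1,+1) = 114.6636
  k=2: S(2,-2) = 83.2325; S(2,-1) = 92.6127; S(2,+0) = 103.0500; S(2,+1) = 114.6636; S(2,+2) = 127.5861
  k=3: S(3,-3) = 74.8023; S(3,-2) = 83.2325; S(3,-1) = 92.6127; S(3,+0) = 103.0500; S(3,+1) = 114.6636; S(3,+2) = 127.5861; S(3,+3) = 141.9649
Terminal payoffs V(N, j) = max(K - S_T, 0):
  V(3,-3) = 20.007673; V(3,-2) = 11.577538; V(3,-1) = 2.197338; V(3,+0) = 0.000000; V(3,+1) = 0.000000; V(3,+2) = 0.000000; V(3,+3) = 0.000000
Backward induction: V(k, j) = exp(-r*dt) * [p_u * V(k+1, j+1) + p_m * V(k+1, j) + p_d * V(k+1, j-1)]
  V(2,-2) = exp(-r*dt) * [p_u*2.197338 + p_m*11.577538 + p_d*20.007673] = 11.464427
  V(2,-1) = exp(-r*dt) * [p_u*0.000000 + p_m*2.197338 + p_d*11.577538] = 3.428692
  V(2,+0) = exp(-r*dt) * [p_u*0.000000 + p_m*0.000000 + p_d*2.197338] = 0.373048
  V(2,+1) = exp(-r*dt) * [p_u*0.000000 + p_m*0.000000 + p_d*0.000000] = 0.000000
  V(2,+2) = exp(-r*dt) * [p_u*0.000000 + p_m*0.000000 + p_d*0.000000] = 0.000000
  V(1,-1) = exp(-r*dt) * [p_u*0.373048 + p_m*3.428692 + p_d*11.464427] = 4.290280
  V(1,+0) = exp(-r*dt) * [p_u*0.000000 + p_m*0.373048 + p_d*3.428692] = 0.830499
  V(1,+1) = exp(-r*dt) * [p_u*0.000000 + p_m*0.000000 + p_d*0.373048] = 0.063333
  V(0,+0) = exp(-r*dt) * [p_u*0.063333 + p_m*0.830499 + p_d*4.290280] = 1.291711

Answer: Price = V(0,0) = 1.2917


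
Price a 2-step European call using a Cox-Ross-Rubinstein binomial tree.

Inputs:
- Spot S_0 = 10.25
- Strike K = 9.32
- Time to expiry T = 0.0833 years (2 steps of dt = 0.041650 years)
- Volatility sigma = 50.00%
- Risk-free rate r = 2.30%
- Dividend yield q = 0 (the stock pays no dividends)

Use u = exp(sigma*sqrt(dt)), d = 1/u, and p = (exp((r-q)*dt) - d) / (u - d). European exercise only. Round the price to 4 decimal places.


dt = T/N = 0.041650
u = exp(sigma*sqrt(dt)) = 1.107430; d = 1/u = 0.902992
p = (exp((r-q)*dt) - d) / (u - d) = 0.479200
Discount per step: exp(-r*dt) = 0.999043
Stock lattice S(k, i) with i counting down-moves:
  k=0: S(0,0) = 10.2500
  k=1: S(1,0) = 11.3512; S(1,1) = 9.2557
  k=2: S(2,0) = 12.5706; S(2,1) = 10.2500; S(2,2) = 8.3578
Terminal payoffs V(N, i) = max(S_T - K, 0):
  V(2,0) = 3.250603; V(2,1) = 0.930000; V(2,2) = 0.000000
Backward induction: V(k, i) = exp(-r*dt) * [p * V(k+1, i) + (1-p) * V(k+1, i+1)].
  V(1,0) = exp(-r*dt) * [p*3.250603 + (1-p)*0.930000] = 2.040077
  V(1,1) = exp(-r*dt) * [p*0.930000 + (1-p)*0.000000] = 0.445229
  V(0,0) = exp(-r*dt) * [p*2.040077 + (1-p)*0.445229] = 1.208322

Answer: Price = V(0,0) = 1.2083


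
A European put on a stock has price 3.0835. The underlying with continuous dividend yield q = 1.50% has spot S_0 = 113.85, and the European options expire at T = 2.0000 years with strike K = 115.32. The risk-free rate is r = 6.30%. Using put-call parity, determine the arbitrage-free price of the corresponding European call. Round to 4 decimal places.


Put-call parity: C - P = S_0 * exp(-qT) - K * exp(-rT).
S_0 * exp(-qT) = 113.8500 * 0.97044553 = 110.48522399
K * exp(-rT) = 115.3200 * 0.88161485 = 101.66782413
C = P + S*exp(-qT) - K*exp(-rT)
C = 3.0835 + 110.48522399 - 101.66782413 = 11.9009

Answer: Call price = 11.9009


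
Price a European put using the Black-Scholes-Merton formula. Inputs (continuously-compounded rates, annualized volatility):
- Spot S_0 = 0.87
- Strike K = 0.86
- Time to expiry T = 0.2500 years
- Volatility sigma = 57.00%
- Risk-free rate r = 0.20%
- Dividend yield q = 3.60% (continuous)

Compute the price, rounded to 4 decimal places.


Answer: Price = 0.0962

Derivation:
d1 = (ln(S/K) + (r - q + 0.5*sigma^2) * T) / (sigma * sqrt(T)) = 0.15323973
d2 = d1 - sigma * sqrt(T) = -0.13176027
exp(-rT) = 0.99950012; exp(-qT) = 0.99104038
P = K * exp(-rT) * N(-d2) - S_0 * exp(-qT) * N(-d1)
N(-d1) = 0.43910461; N(-d2) = 0.55241304
P = 0.8600 * 0.99950012 * 0.55241304 - 0.8700 * 0.99104038 * 0.43910461 = 0.0962


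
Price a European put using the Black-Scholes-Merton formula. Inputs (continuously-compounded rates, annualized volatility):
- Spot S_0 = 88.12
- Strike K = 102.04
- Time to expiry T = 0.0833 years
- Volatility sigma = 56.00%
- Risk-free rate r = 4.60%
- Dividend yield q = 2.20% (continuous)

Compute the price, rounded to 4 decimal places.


d1 = (ln(S/K) + (r - q + 0.5*sigma^2) * T) / (sigma * sqrt(T)) = -0.81425601
d2 = d1 - sigma * sqrt(T) = -0.97588176
exp(-rT) = 0.99617553; exp(-qT) = 0.99816908
P = K * exp(-rT) * N(-d2) - S_0 * exp(-qT) * N(-d1)
N(-d1) = 0.79225085; N(-d2) = 0.83543847
P = 102.0400 * 0.99617553 * 0.83543847 - 88.1200 * 0.99816908 * 0.79225085 = 15.2368

Answer: Price = 15.2368


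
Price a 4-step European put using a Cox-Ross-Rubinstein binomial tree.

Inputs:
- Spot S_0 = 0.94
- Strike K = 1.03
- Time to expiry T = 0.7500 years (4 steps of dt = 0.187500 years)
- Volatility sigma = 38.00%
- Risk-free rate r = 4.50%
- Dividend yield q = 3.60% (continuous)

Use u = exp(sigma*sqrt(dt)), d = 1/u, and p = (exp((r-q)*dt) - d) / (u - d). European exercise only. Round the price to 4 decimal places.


dt = T/N = 0.187500
u = exp(sigma*sqrt(dt)) = 1.178856; d = 1/u = 0.848280
p = (exp((r-q)*dt) - d) / (u - d) = 0.464065
Discount per step: exp(-r*dt) = 0.991598
Stock lattice S(k, i) with i counting down-moves:
  k=0: S(0,0) = 0.9400
  k=1: S(1,0) = 1.1081; S(1,1) = 0.7974
  k=2: S(2,0) = 1.3063; S(2,1) = 0.9400; S(2,2) = 0.6764
  k=3: S(3,0) = 1.5400; S(3,1) = 1.1081; S(3,2) = 0.7974; S(3,3) = 0.5738
  k=4: S(4,0) = 1.8154; S(4,1) = 1.3063; S(4,2) = 0.9400; S(4,3) = 0.6764; S(4,4) = 0.4867
Terminal payoffs V(N, i) = max(K - S_T, 0):
  V(4,0) = 0.000000; V(4,1) = 0.000000; V(4,2) = 0.090000; V(4,3) = 0.353596; V(4,4) = 0.543274
Backward induction: V(k, i) = exp(-r*dt) * [p * V(k+1, i) + (1-p) * V(k+1, i+1)].
  V(3,0) = exp(-r*dt) * [p*0.000000 + (1-p)*0.000000] = 0.000000
  V(3,1) = exp(-r*dt) * [p*0.000000 + (1-p)*0.090000] = 0.047829
  V(3,2) = exp(-r*dt) * [p*0.090000 + (1-p)*0.353596] = 0.229327
  V(3,3) = exp(-r*dt) * [p*0.353596 + (1-p)*0.543274] = 0.451426
  V(2,0) = exp(-r*dt) * [p*0.000000 + (1-p)*0.047829] = 0.025418
  V(2,1) = exp(-r*dt) * [p*0.047829 + (1-p)*0.229327] = 0.143881
  V(2,2) = exp(-r*dt) * [p*0.229327 + (1-p)*0.451426] = 0.345431
  V(1,0) = exp(-r*dt) * [p*0.025418 + (1-p)*0.143881] = 0.088159
  V(1,1) = exp(-r*dt) * [p*0.143881 + (1-p)*0.345431] = 0.249782
  V(0,0) = exp(-r*dt) * [p*0.088159 + (1-p)*0.249782] = 0.173310

Answer: Price = V(0,0) = 0.1733


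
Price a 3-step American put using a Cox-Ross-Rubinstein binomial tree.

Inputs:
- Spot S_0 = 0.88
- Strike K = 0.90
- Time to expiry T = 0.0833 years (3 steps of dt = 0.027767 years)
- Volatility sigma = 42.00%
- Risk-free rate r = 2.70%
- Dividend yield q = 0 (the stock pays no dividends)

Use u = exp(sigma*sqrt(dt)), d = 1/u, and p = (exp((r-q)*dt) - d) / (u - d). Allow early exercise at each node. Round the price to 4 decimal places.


dt = T/N = 0.027767
u = exp(sigma*sqrt(dt)) = 1.072493; d = 1/u = 0.932407
p = (exp((r-q)*dt) - d) / (u - d) = 0.487864
Discount per step: exp(-r*dt) = 0.999251
Stock lattice S(k, i) with i counting down-moves:
  k=0: S(0,0) = 0.8800
  k=1: S(1,0) = 0.9438; S(1,1) = 0.8205
  k=2: S(2,0) = 1.0122; S(2,1) = 0.8800; S(2,2) = 0.7651
  k=3: S(3,0) = 1.0856; S(3,1) = 0.9438; S(3,2) = 0.8205; S(3,3) = 0.7133
Terminal payoffs V(N, i) = max(K - S_T, 0):
  V(3,0) = 0.000000; V(3,1) = 0.000000; V(3,2) = 0.079482; V(3,3) = 0.186656
Backward induction: V(k, i) = exp(-r*dt) * [p * V(k+1, i) + (1-p) * V(k+1, i+1)]; then take max(V_cont, immediate exercise) for American.
  V(2,0) = exp(-r*dt) * [p*0.000000 + (1-p)*0.000000] = 0.000000; exercise = 0.000000; V(2,0) = max -> 0.000000
  V(2,1) = exp(-r*dt) * [p*0.000000 + (1-p)*0.079482] = 0.040675; exercise = 0.020000; V(2,1) = max -> 0.040675
  V(2,2) = exp(-r*dt) * [p*0.079482 + (1-p)*0.186656] = 0.134269; exercise = 0.134943; V(2,2) = max -> 0.134943
  V(1,0) = exp(-r*dt) * [p*0.000000 + (1-p)*0.040675] = 0.020816; exercise = 0.000000; V(1,0) = max -> 0.020816
  V(1,1) = exp(-r*dt) * [p*0.040675 + (1-p)*0.134943] = 0.088887; exercise = 0.079482; V(1,1) = max -> 0.088887
  V(0,0) = exp(-r*dt) * [p*0.020816 + (1-p)*0.088887] = 0.055635; exercise = 0.020000; V(0,0) = max -> 0.055635

Answer: Price = V(0,0) = 0.0556


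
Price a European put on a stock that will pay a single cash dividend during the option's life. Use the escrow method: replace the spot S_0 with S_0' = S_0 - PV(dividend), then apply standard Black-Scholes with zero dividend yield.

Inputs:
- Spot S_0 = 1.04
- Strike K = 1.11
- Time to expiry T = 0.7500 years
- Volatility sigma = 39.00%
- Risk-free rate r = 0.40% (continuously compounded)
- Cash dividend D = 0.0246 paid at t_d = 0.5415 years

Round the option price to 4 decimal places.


Answer: Price = 0.1924

Derivation:
PV(D) = D * exp(-r * t_d) = 0.0246 * 0.99783634 = 0.02454677
S_0' = S_0 - PV(D) = 1.0400 - 0.02454677 = 1.01545323
d1 = (ln(S_0'/K) + (r + sigma^2/2)*T) / (sigma*sqrt(T)) = -0.08582526
d2 = d1 - sigma*sqrt(T) = -0.42357517
exp(-rT) = 0.99700450
N(-d1) = 0.53419734; N(-d2) = 0.66406217
P = K * exp(-rT) * N(-d2) - S_0' * N(-d1) = 1.1100 * 0.99700450 * 0.66406217 - 1.01545323 * 0.53419734 = 0.1924


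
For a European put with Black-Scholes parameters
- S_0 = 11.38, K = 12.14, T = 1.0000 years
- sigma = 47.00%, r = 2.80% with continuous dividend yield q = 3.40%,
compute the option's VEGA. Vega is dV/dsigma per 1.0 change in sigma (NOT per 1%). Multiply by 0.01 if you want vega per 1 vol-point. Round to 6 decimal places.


d1 = 0.0846843470; d2 = -0.3853156530
phi(d1) = 0.3975143470; exp(-qT) = 0.9665715046; exp(-rT) = 0.9723883668
Vega = S * exp(-qT) * phi(d1) * sqrt(T) = 11.3800 * 0.9665715046 * 0.3975143470 * 1.0000000000 = 4.372492

Answer: Vega = 4.372492


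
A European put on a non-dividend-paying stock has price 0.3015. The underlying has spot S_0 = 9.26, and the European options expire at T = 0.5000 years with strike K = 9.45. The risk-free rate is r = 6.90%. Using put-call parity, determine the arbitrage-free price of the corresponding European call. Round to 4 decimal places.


Answer: Call price = 0.4320

Derivation:
Put-call parity: C - P = S_0 * exp(-qT) - K * exp(-rT).
S_0 * exp(-qT) = 9.2600 * 1.00000000 = 9.26000000
K * exp(-rT) = 9.4500 * 0.96608834 = 9.12953481
C = P + S*exp(-qT) - K*exp(-rT)
C = 0.3015 + 9.26000000 - 9.12953481 = 0.4320


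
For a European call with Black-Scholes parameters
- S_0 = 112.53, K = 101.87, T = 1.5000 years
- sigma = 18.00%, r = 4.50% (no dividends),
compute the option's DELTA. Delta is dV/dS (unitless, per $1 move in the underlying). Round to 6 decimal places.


Answer: Delta = 0.807263

Derivation:
d1 = 0.8678558587; d2 = 0.6474017818
phi(d1) = 0.2737539883; exp(-qT) = 1.0000000000; exp(-rT) = 0.9347277206
N(d1) = 0.8072633769
Delta = exp(-qT) * N(d1) = 1.0000000000 * 0.8072633769 = 0.807263


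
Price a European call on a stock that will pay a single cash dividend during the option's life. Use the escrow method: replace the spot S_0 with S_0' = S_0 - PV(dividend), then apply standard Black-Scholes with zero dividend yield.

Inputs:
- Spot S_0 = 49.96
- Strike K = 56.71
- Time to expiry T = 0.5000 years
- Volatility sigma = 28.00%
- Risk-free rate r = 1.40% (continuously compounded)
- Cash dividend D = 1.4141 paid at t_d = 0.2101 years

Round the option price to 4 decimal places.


PV(D) = D * exp(-r * t_d) = 1.4141 * 0.99706292 = 1.40994668
S_0' = S_0 - PV(D) = 49.9600 - 1.40994668 = 48.55005332
d1 = (ln(S_0'/K) + (r + sigma^2/2)*T) / (sigma*sqrt(T)) = -0.65031231
d2 = d1 - sigma*sqrt(T) = -0.84830221
exp(-rT) = 0.99302444
N(d1) = 0.25774525; N(d2) = 0.19813484
C = S_0' * N(d1) - K * exp(-rT) * N(d2) = 48.55005332 * 0.25774525 - 56.7100 * 0.99302444 * 0.19813484 = 1.3557

Answer: Price = 1.3557


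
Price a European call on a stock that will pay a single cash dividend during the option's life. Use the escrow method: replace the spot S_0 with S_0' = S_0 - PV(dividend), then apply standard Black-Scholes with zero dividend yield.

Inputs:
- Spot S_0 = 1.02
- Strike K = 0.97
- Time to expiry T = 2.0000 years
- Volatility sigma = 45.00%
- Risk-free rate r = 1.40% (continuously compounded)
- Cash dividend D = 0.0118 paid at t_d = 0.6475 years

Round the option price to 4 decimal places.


Answer: Price = 0.2775

Derivation:
PV(D) = D * exp(-r * t_d) = 0.0118 * 0.99097596 = 0.01169352
S_0' = S_0 - PV(D) = 1.0200 - 0.01169352 = 1.00830648
d1 = (ln(S_0'/K) + (r + sigma^2/2)*T) / (sigma*sqrt(T)) = 0.42305630
d2 = d1 - sigma*sqrt(T) = -0.21333980
exp(-rT) = 0.97238837
N(d1) = 0.66387291; N(d2) = 0.41553097
C = S_0' * N(d1) - K * exp(-rT) * N(d2) = 1.00830648 * 0.66387291 - 0.9700 * 0.97238837 * 0.41553097 = 0.2775


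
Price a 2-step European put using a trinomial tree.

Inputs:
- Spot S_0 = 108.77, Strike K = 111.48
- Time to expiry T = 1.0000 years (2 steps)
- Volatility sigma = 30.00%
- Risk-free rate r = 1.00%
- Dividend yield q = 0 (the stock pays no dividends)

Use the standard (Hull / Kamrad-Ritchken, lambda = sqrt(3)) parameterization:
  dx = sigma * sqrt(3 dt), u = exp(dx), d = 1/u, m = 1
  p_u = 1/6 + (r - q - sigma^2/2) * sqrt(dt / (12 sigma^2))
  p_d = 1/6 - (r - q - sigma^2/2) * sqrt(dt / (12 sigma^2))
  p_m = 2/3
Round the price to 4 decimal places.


Answer: Price = V(0,0) = 12.5603

Derivation:
dt = T/N = 0.500000; dx = sigma*sqrt(3*dt) = 0.367423
u = exp(dx) = 1.444009; d = 1/u = 0.692516
p_u = 0.142852, p_m = 0.666667, p_d = 0.190481
Discount per step: exp(-r*dt) = 0.995012
Stock lattice S(k, j) with j the centered position index:
  k=0: S(0,+0) = 108.7700
  k=1: S(1,-1) = 75.3250; S(1,+0) = 108.7700; S(1,+1) = 157.0649
  k=2: S(2,-2) = 52.1638; S(2,-1) = 75.3250; S(2,+0) = 108.7700; S(2,+1) = 157.0649; S(2,+2) = 226.8032
Terminal payoffs V(N, j) = max(K - S_T, 0):
  V(2,-2) = 59.316207; V(2,-1) = 36.154999; V(2,+0) = 2.710000; V(2,+1) = 0.000000; V(2,+2) = 0.000000
Backward induction: V(k, j) = exp(-r*dt) * [p_u * V(k+1, j+1) + p_m * V(k+1, j) + p_d * V(k+1, j-1)]
  V(1,-1) = exp(-r*dt) * [p_u*2.710000 + p_m*36.154999 + p_d*59.316207] = 35.610583
  V(1,+0) = exp(-r*dt) * [p_u*0.000000 + p_m*2.710000 + p_d*36.154999] = 8.650153
  V(1,+1) = exp(-r*dt) * [p_u*0.000000 + p_m*0.000000 + p_d*2.710000] = 0.513629
  V(0,+0) = exp(-r*dt) * [p_u*0.513629 + p_m*8.650153 + p_d*35.610583] = 12.560328


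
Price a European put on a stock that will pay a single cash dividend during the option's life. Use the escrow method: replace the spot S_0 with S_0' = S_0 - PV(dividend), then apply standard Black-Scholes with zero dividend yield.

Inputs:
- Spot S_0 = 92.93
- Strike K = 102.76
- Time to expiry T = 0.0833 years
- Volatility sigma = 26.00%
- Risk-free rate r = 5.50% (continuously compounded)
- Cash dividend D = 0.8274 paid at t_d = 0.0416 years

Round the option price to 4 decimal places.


PV(D) = D * exp(-r * t_d) = 0.8274 * 0.99771462 = 0.82550907
S_0' = S_0 - PV(D) = 92.9300 - 0.82550907 = 92.10449093
d1 = (ln(S_0'/K) + (r + sigma^2/2)*T) / (sigma*sqrt(T)) = -1.36027076
d2 = d1 - sigma*sqrt(T) = -1.43531129
exp(-rT) = 0.99542898
N(-d1) = 0.91312787; N(-d2) = 0.92440079
P = K * exp(-rT) * N(-d2) - S_0' * N(-d1) = 102.7600 * 0.99542898 * 0.92440079 - 92.10449093 * 0.91312787 = 10.4540

Answer: Price = 10.4540


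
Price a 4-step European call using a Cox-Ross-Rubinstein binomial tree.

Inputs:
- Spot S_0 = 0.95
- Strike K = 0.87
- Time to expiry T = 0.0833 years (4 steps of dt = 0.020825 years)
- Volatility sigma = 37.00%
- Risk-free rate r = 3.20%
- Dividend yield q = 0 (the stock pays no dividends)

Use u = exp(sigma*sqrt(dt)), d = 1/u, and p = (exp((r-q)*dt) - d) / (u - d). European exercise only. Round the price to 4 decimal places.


dt = T/N = 0.020825
u = exp(sigma*sqrt(dt)) = 1.054845; d = 1/u = 0.948006
p = (exp((r-q)*dt) - d) / (u - d) = 0.492894
Discount per step: exp(-r*dt) = 0.999334
Stock lattice S(k, i) with i counting down-moves:
  k=0: S(0,0) = 0.9500
  k=1: S(1,0) = 1.0021; S(1,1) = 0.9006
  k=2: S(2,0) = 1.0571; S(2,1) = 0.9500; S(2,2) = 0.8538
  k=3: S(3,0) = 1.1150; S(3,1) = 1.0021; S(3,2) = 0.9006; S(3,3) = 0.8094
  k=4: S(4,0) = 1.1762; S(4,1) = 1.0571; S(4,2) = 0.9500; S(4,3) = 0.8538; S(4,4) = 0.7673
Terminal payoffs V(N, i) = max(S_T - K, 0):
  V(4,0) = 0.306194; V(4,1) = 0.187064; V(4,2) = 0.080000; V(4,3) = 0.000000; V(4,4) = 0.000000
Backward induction: V(k, i) = exp(-r*dt) * [p * V(k+1, i) + (1-p) * V(k+1, i+1)].
  V(3,0) = exp(-r*dt) * [p*0.306194 + (1-p)*0.187064] = 0.245619
  V(3,1) = exp(-r*dt) * [p*0.187064 + (1-p)*0.080000] = 0.132683
  V(3,2) = exp(-r*dt) * [p*0.080000 + (1-p)*0.000000] = 0.039405
  V(3,3) = exp(-r*dt) * [p*0.000000 + (1-p)*0.000000] = 0.000000
  V(2,0) = exp(-r*dt) * [p*0.245619 + (1-p)*0.132683] = 0.188223
  V(2,1) = exp(-r*dt) * [p*0.132683 + (1-p)*0.039405] = 0.085324
  V(2,2) = exp(-r*dt) * [p*0.039405 + (1-p)*0.000000] = 0.019410
  V(1,0) = exp(-r*dt) * [p*0.188223 + (1-p)*0.085324] = 0.135952
  V(1,1) = exp(-r*dt) * [p*0.085324 + (1-p)*0.019410] = 0.051864
  V(0,0) = exp(-r*dt) * [p*0.135952 + (1-p)*0.051864] = 0.093248

Answer: Price = V(0,0) = 0.0932


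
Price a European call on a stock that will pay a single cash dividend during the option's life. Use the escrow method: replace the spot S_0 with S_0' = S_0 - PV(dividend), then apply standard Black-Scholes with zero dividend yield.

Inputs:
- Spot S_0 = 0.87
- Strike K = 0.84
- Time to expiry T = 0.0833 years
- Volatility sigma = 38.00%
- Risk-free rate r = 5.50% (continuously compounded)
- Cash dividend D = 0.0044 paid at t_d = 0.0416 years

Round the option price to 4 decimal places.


PV(D) = D * exp(-r * t_d) = 0.0044 * 0.99771462 = 0.00438994
S_0' = S_0 - PV(D) = 0.8700 - 0.00438994 = 0.86561006
d1 = (ln(S_0'/K) + (r + sigma^2/2)*T) / (sigma*sqrt(T)) = 0.37044484
d2 = d1 - sigma*sqrt(T) = 0.26077023
exp(-rT) = 0.99542898
N(d1) = 0.64447447; N(d2) = 0.60286515
C = S_0' * N(d1) - K * exp(-rT) * N(d2) = 0.86561006 * 0.64447447 - 0.8400 * 0.99542898 * 0.60286515 = 0.0538

Answer: Price = 0.0538


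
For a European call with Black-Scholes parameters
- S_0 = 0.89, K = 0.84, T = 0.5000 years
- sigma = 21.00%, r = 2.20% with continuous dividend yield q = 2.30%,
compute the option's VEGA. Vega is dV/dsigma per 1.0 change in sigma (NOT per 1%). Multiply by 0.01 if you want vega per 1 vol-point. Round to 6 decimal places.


Answer: Vega = 0.223250

Derivation:
d1 = 0.4602562813; d2 = 0.3117638572
phi(d1) = 0.3588479724; exp(-qT) = 0.9885658722; exp(-rT) = 0.9890602788
Vega = S * exp(-qT) * phi(d1) * sqrt(T) = 0.8900 * 0.9885658722 * 0.3588479724 * 0.7071067812 = 0.223250


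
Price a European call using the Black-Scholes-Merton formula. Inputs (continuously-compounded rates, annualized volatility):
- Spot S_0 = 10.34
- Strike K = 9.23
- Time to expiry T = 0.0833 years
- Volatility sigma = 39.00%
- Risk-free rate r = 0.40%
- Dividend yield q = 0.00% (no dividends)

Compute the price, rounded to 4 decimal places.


Answer: Price = 1.2025

Derivation:
d1 = (ln(S/K) + (r - q + 0.5*sigma^2) * T) / (sigma * sqrt(T)) = 1.06812499
d2 = d1 - sigma * sqrt(T) = 0.95556420
exp(-rT) = 0.99966686; exp(-qT) = 1.00000000
C = S_0 * exp(-qT) * N(d1) - K * exp(-rT) * N(d2)
N(d1) = 0.85726793; N(d2) = 0.83035377
C = 10.3400 * 1.00000000 * 0.85726793 - 9.2300 * 0.99966686 * 0.83035377 = 1.2025


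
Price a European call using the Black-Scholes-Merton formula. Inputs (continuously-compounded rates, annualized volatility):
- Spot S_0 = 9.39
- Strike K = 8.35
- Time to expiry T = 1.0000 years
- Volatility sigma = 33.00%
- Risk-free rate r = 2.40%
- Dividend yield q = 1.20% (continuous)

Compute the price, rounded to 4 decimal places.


Answer: Price = 1.7909

Derivation:
d1 = (ln(S/K) + (r - q + 0.5*sigma^2) * T) / (sigma * sqrt(T)) = 0.55707198
d2 = d1 - sigma * sqrt(T) = 0.22707198
exp(-rT) = 0.97628571; exp(-qT) = 0.98807171
C = S_0 * exp(-qT) * N(d1) - K * exp(-rT) * N(d2)
N(d1) = 0.71126088; N(d2) = 0.58981612
C = 9.3900 * 0.98807171 * 0.71126088 - 8.3500 * 0.97628571 * 0.58981612 = 1.7909


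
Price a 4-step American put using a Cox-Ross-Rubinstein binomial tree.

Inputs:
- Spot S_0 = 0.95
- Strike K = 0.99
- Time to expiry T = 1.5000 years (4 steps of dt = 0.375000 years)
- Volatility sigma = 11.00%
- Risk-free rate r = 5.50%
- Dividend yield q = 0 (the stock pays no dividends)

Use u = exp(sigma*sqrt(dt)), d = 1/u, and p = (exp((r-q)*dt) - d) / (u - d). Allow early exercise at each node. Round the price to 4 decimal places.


Answer: Price = V(0,0) = 0.0481

Derivation:
dt = T/N = 0.375000
u = exp(sigma*sqrt(dt)) = 1.069682; d = 1/u = 0.934858
p = (exp((r-q)*dt) - d) / (u - d) = 0.637732
Discount per step: exp(-r*dt) = 0.979586
Stock lattice S(k, i) with i counting down-moves:
  k=0: S(0,0) = 0.9500
  k=1: S(1,0) = 1.0162; S(1,1) = 0.8881
  k=2: S(2,0) = 1.0870; S(2,1) = 0.9500; S(2,2) = 0.8303
  k=3: S(3,0) = 1.1628; S(3,1) = 1.0162; S(3,2) = 0.8881; S(3,3) = 0.7762
  k=4: S(4,0) = 1.2438; S(4,1) = 1.0870; S(4,2) = 0.9500; S(4,3) = 0.8303; S(4,4) = 0.7256
Terminal payoffs V(N, i) = max(K - S_T, 0):
  V(4,0) = 0.000000; V(4,1) = 0.000000; V(4,2) = 0.040000; V(4,3) = 0.159739; V(4,4) = 0.264386
Backward induction: V(k, i) = exp(-r*dt) * [p * V(k+1, i) + (1-p) * V(k+1, i+1)]; then take max(V_cont, immediate exercise) for American.
  V(3,0) = exp(-r*dt) * [p*0.000000 + (1-p)*0.000000] = 0.000000; exercise = 0.000000; V(3,0) = max -> 0.000000
  V(3,1) = exp(-r*dt) * [p*0.000000 + (1-p)*0.040000] = 0.014195; exercise = 0.000000; V(3,1) = max -> 0.014195
  V(3,2) = exp(-r*dt) * [p*0.040000 + (1-p)*0.159739] = 0.081676; exercise = 0.101885; V(3,2) = max -> 0.101885
  V(3,3) = exp(-r*dt) * [p*0.159739 + (1-p)*0.264386] = 0.193615; exercise = 0.213824; V(3,3) = max -> 0.213824
  V(2,0) = exp(-r*dt) * [p*0.000000 + (1-p)*0.014195] = 0.005037; exercise = 0.000000; V(2,0) = max -> 0.005037
  V(2,1) = exp(-r*dt) * [p*0.014195 + (1-p)*0.101885] = 0.045024; exercise = 0.040000; V(2,1) = max -> 0.045024
  V(2,2) = exp(-r*dt) * [p*0.101885 + (1-p)*0.213824] = 0.139529; exercise = 0.159739; V(2,2) = max -> 0.159739
  V(1,0) = exp(-r*dt) * [p*0.005037 + (1-p)*0.045024] = 0.019125; exercise = 0.000000; V(1,0) = max -> 0.019125
  V(1,1) = exp(-r*dt) * [p*0.045024 + (1-p)*0.159739] = 0.084814; exercise = 0.101885; V(1,1) = max -> 0.101885
  V(0,0) = exp(-r*dt) * [p*0.019125 + (1-p)*0.101885] = 0.048104; exercise = 0.040000; V(0,0) = max -> 0.048104


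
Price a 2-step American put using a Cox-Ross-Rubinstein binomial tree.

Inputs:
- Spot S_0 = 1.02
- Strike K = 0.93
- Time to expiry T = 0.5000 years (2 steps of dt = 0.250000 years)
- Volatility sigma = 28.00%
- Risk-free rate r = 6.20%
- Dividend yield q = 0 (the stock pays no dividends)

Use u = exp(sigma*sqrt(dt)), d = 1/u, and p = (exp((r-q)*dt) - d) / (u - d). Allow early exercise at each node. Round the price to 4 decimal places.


Answer: Price = V(0,0) = 0.0354

Derivation:
dt = T/N = 0.250000
u = exp(sigma*sqrt(dt)) = 1.150274; d = 1/u = 0.869358
p = (exp((r-q)*dt) - d) / (u - d) = 0.520664
Discount per step: exp(-r*dt) = 0.984620
Stock lattice S(k, i) with i counting down-moves:
  k=0: S(0,0) = 1.0200
  k=1: S(1,0) = 1.1733; S(1,1) = 0.8867
  k=2: S(2,0) = 1.3496; S(2,1) = 1.0200; S(2,2) = 0.7709
Terminal payoffs V(N, i) = max(K - S_T, 0):
  V(2,0) = 0.000000; V(2,1) = 0.000000; V(2,2) = 0.159101
Backward induction: V(k, i) = exp(-r*dt) * [p * V(k+1, i) + (1-p) * V(k+1, i+1)]; then take max(V_cont, immediate exercise) for American.
  V(1,0) = exp(-r*dt) * [p*0.000000 + (1-p)*0.000000] = 0.000000; exercise = 0.000000; V(1,0) = max -> 0.000000
  V(1,1) = exp(-r*dt) * [p*0.000000 + (1-p)*0.159101] = 0.075090; exercise = 0.043255; V(1,1) = max -> 0.075090
  V(0,0) = exp(-r*dt) * [p*0.000000 + (1-p)*0.075090] = 0.035440; exercise = 0.000000; V(0,0) = max -> 0.035440


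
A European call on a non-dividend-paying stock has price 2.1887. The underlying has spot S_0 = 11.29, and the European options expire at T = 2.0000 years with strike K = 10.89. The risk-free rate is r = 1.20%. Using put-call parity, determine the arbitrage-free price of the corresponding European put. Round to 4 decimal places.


Put-call parity: C - P = S_0 * exp(-qT) - K * exp(-rT).
S_0 * exp(-qT) = 11.2900 * 1.00000000 = 11.29000000
K * exp(-rT) = 10.8900 * 0.97628571 = 10.63175138
P = C - S*exp(-qT) + K*exp(-rT)
P = 2.1887 - 11.29000000 + 10.63175138 = 1.5305

Answer: Put price = 1.5305


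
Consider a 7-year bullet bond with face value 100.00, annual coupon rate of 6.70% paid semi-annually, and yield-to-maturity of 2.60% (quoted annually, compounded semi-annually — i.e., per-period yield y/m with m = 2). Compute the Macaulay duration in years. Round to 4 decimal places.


Coupon per period c = face * coupon_rate / m = 3.350000
Periods per year m = 2; per-period yield y/m = 0.013000
Number of cashflows N = 14
Cashflows (t years, CF_t, discount factor 1/(1+y/m)^(m*t), PV):
  t = 0.5000: CF_t = 3.350000, DF = 0.987167, PV = 3.307009
  t = 1.0000: CF_t = 3.350000, DF = 0.974498, PV = 3.264569
  t = 1.5000: CF_t = 3.350000, DF = 0.961992, PV = 3.222675
  t = 2.0000: CF_t = 3.350000, DF = 0.949647, PV = 3.181318
  t = 2.5000: CF_t = 3.350000, DF = 0.937460, PV = 3.140491
  t = 3.0000: CF_t = 3.350000, DF = 0.925429, PV = 3.100189
  t = 3.5000: CF_t = 3.350000, DF = 0.913553, PV = 3.060403
  t = 4.0000: CF_t = 3.350000, DF = 0.901829, PV = 3.021129
  t = 4.5000: CF_t = 3.350000, DF = 0.890256, PV = 2.982358
  t = 5.0000: CF_t = 3.350000, DF = 0.878831, PV = 2.944085
  t = 5.5000: CF_t = 3.350000, DF = 0.867553, PV = 2.906303
  t = 6.0000: CF_t = 3.350000, DF = 0.856420, PV = 2.869006
  t = 6.5000: CF_t = 3.350000, DF = 0.845429, PV = 2.832188
  t = 7.0000: CF_t = 103.350000, DF = 0.834580, PV = 86.253802
Price P = sum_t PV_t = 126.085525
Macaulay numerator sum_t t * PV_t:
  t * PV_t at t = 0.5000: 1.653504
  t * PV_t at t = 1.0000: 3.264569
  t * PV_t at t = 1.5000: 4.834012
  t * PV_t at t = 2.0000: 6.362635
  t * PV_t at t = 2.5000: 7.851228
  t * PV_t at t = 3.0000: 9.300566
  t * PV_t at t = 3.5000: 10.711412
  t * PV_t at t = 4.0000: 12.084515
  t * PV_t at t = 4.5000: 13.420612
  t * PV_t at t = 5.0000: 14.720425
  t * PV_t at t = 5.5000: 15.984667
  t * PV_t at t = 6.0000: 17.214036
  t * PV_t at t = 6.5000: 18.409219
  t * PV_t at t = 7.0000: 603.776612
Macaulay duration D = (sum_t t * PV_t) / P = 739.588015 / 126.085525 = 5.865765

Answer: Macaulay duration = 5.8658 years


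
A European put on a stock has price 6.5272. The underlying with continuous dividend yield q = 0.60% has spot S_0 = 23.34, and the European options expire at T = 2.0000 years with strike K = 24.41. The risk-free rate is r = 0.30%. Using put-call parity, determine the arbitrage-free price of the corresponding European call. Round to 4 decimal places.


Put-call parity: C - P = S_0 * exp(-qT) - K * exp(-rT).
S_0 * exp(-qT) = 23.3400 * 0.98807171 = 23.06159378
K * exp(-rT) = 24.4100 * 0.99401796 = 24.26397850
C = P + S*exp(-qT) - K*exp(-rT)
C = 6.5272 + 23.06159378 - 24.26397850 = 5.3248

Answer: Call price = 5.3248


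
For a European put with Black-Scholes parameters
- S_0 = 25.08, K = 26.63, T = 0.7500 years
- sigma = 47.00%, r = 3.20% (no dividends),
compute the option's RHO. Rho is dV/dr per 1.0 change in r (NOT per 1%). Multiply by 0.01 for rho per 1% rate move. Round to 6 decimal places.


Answer: Rho = -11.988127

Derivation:
d1 = 0.1151502164; d2 = -0.2918817234
phi(d1) = 0.3963061266; exp(-qT) = 1.0000000000; exp(-rT) = 0.9762857098
N(-d2) = 0.6148114710
Rho = -K*T*exp(-rT)*N(-d2) = -26.6300 * 0.7500 * 0.9762857098 * 0.6148114710 = -11.988127


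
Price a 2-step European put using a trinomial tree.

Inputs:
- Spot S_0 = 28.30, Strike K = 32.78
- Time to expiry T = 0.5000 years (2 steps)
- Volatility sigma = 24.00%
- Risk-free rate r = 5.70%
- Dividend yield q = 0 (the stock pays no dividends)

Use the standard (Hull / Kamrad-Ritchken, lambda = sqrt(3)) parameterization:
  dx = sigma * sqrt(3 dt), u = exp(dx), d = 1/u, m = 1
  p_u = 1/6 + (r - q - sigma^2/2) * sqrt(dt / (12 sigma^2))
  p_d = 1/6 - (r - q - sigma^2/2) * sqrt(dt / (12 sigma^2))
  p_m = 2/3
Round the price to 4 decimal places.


dt = T/N = 0.250000; dx = sigma*sqrt(3*dt) = 0.207846
u = exp(dx) = 1.231024; d = 1/u = 0.812332
p_u = 0.183626, p_m = 0.666667, p_d = 0.149707
Discount per step: exp(-r*dt) = 0.985851
Stock lattice S(k, j) with j the centered position index:
  k=0: S(0,+0) = 28.3000
  k=1: S(1,-1) = 22.9890; S(1,+0) = 28.3000; S(1,+1) = 34.8380
  k=2: S(2,-2) = 18.6747; S(2,-1) = 22.9890; S(2,+0) = 28.3000; S(2,+1) = 34.8380; S(2,+2) = 42.8864
Terminal payoffs V(N, j) = max(K - S_T, 0):
  V(2,-2) = 14.105301; V(2,-1) = 9.791003; V(2,+0) = 4.480000; V(2,+1) = 0.000000; V(2,+2) = 0.000000
Backward induction: V(k, j) = exp(-r*dt) * [p_u * V(k+1, j+1) + p_m * V(k+1, j) + p_d * V(k+1, j-1)]
  V(1,-1) = exp(-r*dt) * [p_u*4.480000 + p_m*9.791003 + p_d*14.105301] = 9.327771
  V(1,+0) = exp(-r*dt) * [p_u*0.000000 + p_m*4.480000 + p_d*9.791003] = 4.389451
  V(1,+1) = exp(-r*dt) * [p_u*0.000000 + p_m*0.000000 + p_d*4.480000] = 0.661198
  V(0,+0) = exp(-r*dt) * [p_u*0.661198 + p_m*4.389451 + p_d*9.327771] = 4.381267

Answer: Price = V(0,0) = 4.3813


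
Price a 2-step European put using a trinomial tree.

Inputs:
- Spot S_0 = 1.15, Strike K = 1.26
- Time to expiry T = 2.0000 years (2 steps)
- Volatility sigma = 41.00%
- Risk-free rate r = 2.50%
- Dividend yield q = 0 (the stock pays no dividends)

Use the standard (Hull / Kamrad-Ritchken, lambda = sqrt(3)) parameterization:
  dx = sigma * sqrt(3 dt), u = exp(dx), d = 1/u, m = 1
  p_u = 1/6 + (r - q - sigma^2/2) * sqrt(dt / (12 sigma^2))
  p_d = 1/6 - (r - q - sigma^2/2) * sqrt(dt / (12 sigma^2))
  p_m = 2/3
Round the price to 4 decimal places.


Answer: Price = V(0,0) = 0.2759

Derivation:
dt = T/N = 1.000000; dx = sigma*sqrt(3*dt) = 0.710141
u = exp(dx) = 2.034278; d = 1/u = 0.491575
p_u = 0.125090, p_m = 0.666667, p_d = 0.208243
Discount per step: exp(-r*dt) = 0.975310
Stock lattice S(k, j) with j the centered position index:
  k=0: S(0,+0) = 1.1500
  k=1: S(1,-1) = 0.5653; S(1,+0) = 1.1500; S(1,+1) = 2.3394
  k=2: S(2,-2) = 0.2779; S(2,-1) = 0.5653; S(2,+0) = 1.1500; S(2,+1) = 2.3394; S(2,+2) = 4.7590
Terminal payoffs V(N, j) = max(K - S_T, 0):
  V(2,-2) = 0.982107; V(2,-1) = 0.694689; V(2,+0) = 0.110000; V(2,+1) = 0.000000; V(2,+2) = 0.000000
Backward induction: V(k, j) = exp(-r*dt) * [p_u * V(k+1, j+1) + p_m * V(k+1, j) + p_d * V(k+1, j-1)]
  V(1,-1) = exp(-r*dt) * [p_u*0.110000 + p_m*0.694689 + p_d*0.982107] = 0.664579
  V(1,+0) = exp(-r*dt) * [p_u*0.000000 + p_m*0.110000 + p_d*0.694689] = 0.212615
  V(1,+1) = exp(-r*dt) * [p_u*0.000000 + p_m*0.000000 + p_d*0.110000] = 0.022341
  V(0,+0) = exp(-r*dt) * [p_u*0.022341 + p_m*0.212615 + p_d*0.664579] = 0.275946


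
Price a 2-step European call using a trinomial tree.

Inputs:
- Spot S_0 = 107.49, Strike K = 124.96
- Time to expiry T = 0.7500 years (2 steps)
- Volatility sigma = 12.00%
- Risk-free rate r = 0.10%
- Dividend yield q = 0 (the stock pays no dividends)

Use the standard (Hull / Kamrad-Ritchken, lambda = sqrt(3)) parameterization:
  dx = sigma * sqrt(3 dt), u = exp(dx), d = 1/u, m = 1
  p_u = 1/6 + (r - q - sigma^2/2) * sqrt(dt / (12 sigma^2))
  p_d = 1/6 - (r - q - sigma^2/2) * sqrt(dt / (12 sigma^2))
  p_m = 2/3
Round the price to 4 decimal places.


Answer: Price = V(0,0) = 0.3395

Derivation:
dt = T/N = 0.375000; dx = sigma*sqrt(3*dt) = 0.127279
u = exp(dx) = 1.135734; d = 1/u = 0.880488
p_u = 0.157533, p_m = 0.666667, p_d = 0.175800
Discount per step: exp(-r*dt) = 0.999625
Stock lattice S(k, j) with j the centered position index:
  k=0: S(0,+0) = 107.4900
  k=1: S(1,-1) = 94.6436; S(1,+0) = 107.4900; S(1,+1) = 122.0801
  k=2: S(2,-2) = 83.3326; S(2,-1) = 94.6436; S(2,+0) = 107.4900; S(2,+1) = 122.0801; S(2,+2) = 138.6505
Terminal payoffs V(N, j) = max(S_T - K, 0):
  V(2,-2) = 0.000000; V(2,-1) = 0.000000; V(2,+0) = 0.000000; V(2,+1) = 0.000000; V(2,+2) = 13.690484
Backward induction: V(k, j) = exp(-r*dt) * [p_u * V(k+1, j+1) + p_m * V(k+1, j) + p_d * V(k+1, j-1)]
  V(1,-1) = exp(-r*dt) * [p_u*0.000000 + p_m*0.000000 + p_d*0.000000] = 0.000000
  V(1,+0) = exp(-r*dt) * [p_u*0.000000 + p_m*0.000000 + p_d*0.000000] = 0.000000
  V(1,+1) = exp(-r*dt) * [p_u*13.690484 + p_m*0.000000 + p_d*0.000000] = 2.155897
  V(0,+0) = exp(-r*dt) * [p_u*2.155897 + p_m*0.000000 + p_d*0.000000] = 0.339498


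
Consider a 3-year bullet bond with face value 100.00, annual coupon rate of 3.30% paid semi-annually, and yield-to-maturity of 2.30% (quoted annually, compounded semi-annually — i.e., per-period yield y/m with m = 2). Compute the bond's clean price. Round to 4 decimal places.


Coupon per period c = face * coupon_rate / m = 1.650000
Periods per year m = 2; per-period yield y/m = 0.011500
Number of cashflows N = 6
Cashflows (t years, CF_t, discount factor 1/(1+y/m)^(m*t), PV):
  t = 0.5000: CF_t = 1.650000, DF = 0.988631, PV = 1.631241
  t = 1.0000: CF_t = 1.650000, DF = 0.977391, PV = 1.612695
  t = 1.5000: CF_t = 1.650000, DF = 0.966279, PV = 1.594360
  t = 2.0000: CF_t = 1.650000, DF = 0.955293, PV = 1.576233
  t = 2.5000: CF_t = 1.650000, DF = 0.944432, PV = 1.558312
  t = 3.0000: CF_t = 101.650000, DF = 0.933694, PV = 94.910019
Price P = sum_t PV_t = 102.882859

Answer: Price = 102.8829


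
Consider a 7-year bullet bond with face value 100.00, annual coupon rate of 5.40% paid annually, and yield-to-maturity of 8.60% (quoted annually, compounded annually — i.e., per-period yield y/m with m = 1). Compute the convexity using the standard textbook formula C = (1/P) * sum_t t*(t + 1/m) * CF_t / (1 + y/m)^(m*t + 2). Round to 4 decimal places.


Coupon per period c = face * coupon_rate / m = 5.400000
Periods per year m = 1; per-period yield y/m = 0.086000
Number of cashflows N = 7
Cashflows (t years, CF_t, discount factor 1/(1+y/m)^(m*t), PV):
  t = 1.0000: CF_t = 5.400000, DF = 0.920810, PV = 4.972376
  t = 2.0000: CF_t = 5.400000, DF = 0.847892, PV = 4.578615
  t = 3.0000: CF_t = 5.400000, DF = 0.780747, PV = 4.216036
  t = 4.0000: CF_t = 5.400000, DF = 0.718920, PV = 3.882169
  t = 5.0000: CF_t = 5.400000, DF = 0.661989, PV = 3.574741
  t = 6.0000: CF_t = 5.400000, DF = 0.609566, PV = 3.291659
  t = 7.0000: CF_t = 105.400000, DF = 0.561295, PV = 59.160500
Price P = sum_t PV_t = 83.676095
Convexity numerator sum_t t*(t + 1/m) * CF_t / (1+y/m)^(m*t + 2):
  t = 1.0000: term = 8.432071
  t = 2.0000: term = 23.293015
  t = 3.0000: term = 42.896897
  t = 4.0000: term = 65.833175
  t = 5.0000: term = 90.929800
  t = 6.0000: term = 117.220737
  t = 7.0000: term = 2809.054793
Convexity = (1/P) * sum = 3157.660490 / 83.676095 = 37.736709

Answer: Convexity = 37.7367
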